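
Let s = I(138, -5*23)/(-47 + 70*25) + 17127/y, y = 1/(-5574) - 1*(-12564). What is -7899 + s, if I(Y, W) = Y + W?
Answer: -941902499970596/119264044705 ≈ -7897.6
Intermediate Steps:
I(Y, W) = W + Y
y = 70031735/5574 (y = -1/5574 + 12564 = 70031735/5574 ≈ 12564.)
s = 164189154199/119264044705 (s = (-5*23 + 138)/(-47 + 70*25) + 17127/(70031735/5574) = (-115 + 138)/(-47 + 1750) + 17127*(5574/70031735) = 23/1703 + 95465898/70031735 = 164189154199/119264044705 ≈ 1.3767)
-7899 + s = -7899 + 164189154199/119264044705 = -941902499970596/119264044705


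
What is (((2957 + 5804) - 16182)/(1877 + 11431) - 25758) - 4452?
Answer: -402042101/13308 ≈ -30211.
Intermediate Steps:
(((2957 + 5804) - 16182)/(1877 + 11431) - 25758) - 4452 = ((8761 - 16182)/13308 - 25758) - 4452 = (-7421*1/13308 - 25758) - 4452 = (-7421/13308 - 25758) - 4452 = -342794885/13308 - 4452 = -402042101/13308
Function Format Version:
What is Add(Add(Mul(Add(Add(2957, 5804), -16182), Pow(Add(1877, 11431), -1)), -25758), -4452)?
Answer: Rational(-402042101, 13308) ≈ -30211.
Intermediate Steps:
Add(Add(Mul(Add(Add(2957, 5804), -16182), Pow(Add(1877, 11431), -1)), -25758), -4452) = Add(Add(Mul(Add(8761, -16182), Pow(13308, -1)), -25758), -4452) = Add(Add(Mul(-7421, Rational(1, 13308)), -25758), -4452) = Add(Add(Rational(-7421, 13308), -25758), -4452) = Add(Rational(-342794885, 13308), -4452) = Rational(-402042101, 13308)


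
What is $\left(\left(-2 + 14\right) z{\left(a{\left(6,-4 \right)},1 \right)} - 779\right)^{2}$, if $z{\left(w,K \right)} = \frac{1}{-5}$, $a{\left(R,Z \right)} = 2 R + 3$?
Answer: $\frac{15264649}{25} \approx 6.1059 \cdot 10^{5}$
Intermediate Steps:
$a{\left(R,Z \right)} = 3 + 2 R$
$z{\left(w,K \right)} = - \frac{1}{5}$
$\left(\left(-2 + 14\right) z{\left(a{\left(6,-4 \right)},1 \right)} - 779\right)^{2} = \left(\left(-2 + 14\right) \left(- \frac{1}{5}\right) - 779\right)^{2} = \left(12 \left(- \frac{1}{5}\right) - 779\right)^{2} = \left(- \frac{12}{5} - 779\right)^{2} = \left(- \frac{3907}{5}\right)^{2} = \frac{15264649}{25}$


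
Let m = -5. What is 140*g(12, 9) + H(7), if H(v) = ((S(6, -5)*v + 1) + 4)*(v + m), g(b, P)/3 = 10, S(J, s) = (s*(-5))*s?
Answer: 2460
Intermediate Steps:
S(J, s) = -5*s² (S(J, s) = (-5*s)*s = -5*s²)
g(b, P) = 30 (g(b, P) = 3*10 = 30)
H(v) = (-5 + v)*(5 - 125*v) (H(v) = (((-5*(-5)²)*v + 1) + 4)*(v - 5) = (((-5*25)*v + 1) + 4)*(-5 + v) = ((-125*v + 1) + 4)*(-5 + v) = ((1 - 125*v) + 4)*(-5 + v) = (5 - 125*v)*(-5 + v) = (-5 + v)*(5 - 125*v))
140*g(12, 9) + H(7) = 140*30 + (-25 - 125*7² + 630*7) = 4200 + (-25 - 125*49 + 4410) = 4200 + (-25 - 6125 + 4410) = 4200 - 1740 = 2460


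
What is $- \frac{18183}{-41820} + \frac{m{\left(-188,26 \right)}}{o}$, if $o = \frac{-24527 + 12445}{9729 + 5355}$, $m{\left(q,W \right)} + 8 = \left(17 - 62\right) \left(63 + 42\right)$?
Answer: $\frac{497642841341}{84211540} \approx 5909.4$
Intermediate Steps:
$m{\left(q,W \right)} = -4733$ ($m{\left(q,W \right)} = -8 + \left(17 - 62\right) \left(63 + 42\right) = -8 - 4725 = -4733$)
$o = - \frac{6041}{7542}$ ($o = - \frac{12082}{15084} = \left(-12082\right) \frac{1}{15084} = - \frac{6041}{7542} \approx -0.80098$)
$- \frac{18183}{-41820} + \frac{m{\left(-188,26 \right)}}{o} = - \frac{18183}{-41820} - \frac{4733}{- \frac{6041}{7542}} = \left(-18183\right) \left(- \frac{1}{41820}\right) - - \frac{35696286}{6041} = \frac{6061}{13940} + \frac{35696286}{6041} = \frac{497642841341}{84211540}$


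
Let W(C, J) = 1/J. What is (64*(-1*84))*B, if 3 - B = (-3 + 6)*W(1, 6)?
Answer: -13440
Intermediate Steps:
B = 5/2 (B = 3 - (-3 + 6)/6 = 3 - 3/6 = 3 - 1*½ = 3 - ½ = 5/2 ≈ 2.5000)
(64*(-1*84))*B = (64*(-1*84))*(5/2) = (64*(-84))*(5/2) = -5376*5/2 = -13440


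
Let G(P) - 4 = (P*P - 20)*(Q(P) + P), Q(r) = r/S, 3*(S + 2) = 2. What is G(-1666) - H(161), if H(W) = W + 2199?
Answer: -1156013100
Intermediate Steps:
S = -4/3 (S = -2 + (⅓)*2 = -2 + ⅔ = -4/3 ≈ -1.3333)
H(W) = 2199 + W
Q(r) = -3*r/4 (Q(r) = r/(-4/3) = r*(-¾) = -3*r/4)
G(P) = 4 + P*(-20 + P²)/4 (G(P) = 4 + (P*P - 20)*(-3*P/4 + P) = 4 + (P² - 20)*(P/4) = 4 + (-20 + P²)*(P/4) = 4 + P*(-20 + P²)/4)
G(-1666) - H(161) = (4 - 5*(-1666) + (¼)*(-1666)³) - (2199 + 161) = (4 + 8330 + (¼)*(-4624076296)) - 1*2360 = (4 + 8330 - 1156019074) - 2360 = -1156010740 - 2360 = -1156013100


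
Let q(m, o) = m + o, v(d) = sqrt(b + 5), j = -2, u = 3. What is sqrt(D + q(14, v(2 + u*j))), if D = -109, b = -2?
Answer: sqrt(-95 + sqrt(3)) ≈ 9.6575*I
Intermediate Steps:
v(d) = sqrt(3) (v(d) = sqrt(-2 + 5) = sqrt(3))
sqrt(D + q(14, v(2 + u*j))) = sqrt(-109 + (14 + sqrt(3))) = sqrt(-95 + sqrt(3))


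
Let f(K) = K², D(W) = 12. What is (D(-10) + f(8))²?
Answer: 5776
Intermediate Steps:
(D(-10) + f(8))² = (12 + 8²)² = (12 + 64)² = 76² = 5776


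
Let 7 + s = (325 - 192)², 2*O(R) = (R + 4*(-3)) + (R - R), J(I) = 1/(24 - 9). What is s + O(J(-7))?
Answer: 530281/30 ≈ 17676.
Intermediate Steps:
J(I) = 1/15
O(R) = -6 + R/2 (O(R) = ((R + 4*(-3)) + (R - R))/2 = ((R - 12) + 0)/2 = ((-12 + R) + 0)/2 = (-12 + R)/2 = -6 + R/2)
s = 17682 (s = -7 + (325 - 192)² = -7 + 133² = -7 + 17689 = 17682)
s + O(J(-7)) = 17682 + (-6 + (½)*(1/15)) = 17682 + (-6 + 1/30) = 17682 - 179/30 = 530281/30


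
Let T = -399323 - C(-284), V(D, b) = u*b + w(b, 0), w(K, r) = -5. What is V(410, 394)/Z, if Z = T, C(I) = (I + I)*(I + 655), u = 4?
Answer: -1571/188595 ≈ -0.0083300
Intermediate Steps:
C(I) = 2*I*(655 + I) (C(I) = (2*I)*(655 + I) = 2*I*(655 + I))
V(D, b) = -5 + 4*b (V(D, b) = 4*b - 5 = -5 + 4*b)
T = -188595 (T = -399323 - 2*(-284)*(655 - 284) = -399323 - 2*(-284)*371 = -399323 - 1*(-210728) = -399323 + 210728 = -188595)
Z = -188595
V(410, 394)/Z = (-5 + 4*394)/(-188595) = (-5 + 1576)*(-1/188595) = 1571*(-1/188595) = -1571/188595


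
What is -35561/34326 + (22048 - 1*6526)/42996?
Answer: -41507191/61495029 ≈ -0.67497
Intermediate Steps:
-35561/34326 + (22048 - 1*6526)/42996 = -35561*1/34326 + (22048 - 6526)*(1/42996) = -35561/34326 + 15522*(1/42996) = -35561/34326 + 2587/7166 = -41507191/61495029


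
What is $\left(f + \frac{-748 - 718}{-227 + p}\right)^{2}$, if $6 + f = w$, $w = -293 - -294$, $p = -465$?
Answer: $\frac{994009}{119716} \approx 8.3031$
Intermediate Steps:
$w = 1$ ($w = -293 + 294 = 1$)
$f = -5$ ($f = -6 + 1 = -5$)
$\left(f + \frac{-748 - 718}{-227 + p}\right)^{2} = \left(-5 + \frac{-748 - 718}{-227 - 465}\right)^{2} = \left(-5 - \frac{1466}{-692}\right)^{2} = \left(-5 - - \frac{733}{346}\right)^{2} = \left(-5 + \frac{733}{346}\right)^{2} = \left(- \frac{997}{346}\right)^{2} = \frac{994009}{119716}$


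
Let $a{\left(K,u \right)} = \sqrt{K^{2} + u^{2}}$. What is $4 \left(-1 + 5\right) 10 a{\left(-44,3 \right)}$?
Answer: $160 \sqrt{1945} \approx 7056.3$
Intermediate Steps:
$4 \left(-1 + 5\right) 10 a{\left(-44,3 \right)} = 4 \left(-1 + 5\right) 10 \sqrt{\left(-44\right)^{2} + 3^{2}} = 4 \cdot 4 \cdot 10 \sqrt{1936 + 9} = 16 \cdot 10 \sqrt{1945} = 160 \sqrt{1945}$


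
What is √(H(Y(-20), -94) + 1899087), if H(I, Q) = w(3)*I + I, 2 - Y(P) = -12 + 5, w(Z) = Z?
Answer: √1899123 ≈ 1378.1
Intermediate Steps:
Y(P) = 9 (Y(P) = 2 - (-12 + 5) = 2 - 1*(-7) = 2 + 7 = 9)
H(I, Q) = 4*I (H(I, Q) = 3*I + I = 4*I)
√(H(Y(-20), -94) + 1899087) = √(4*9 + 1899087) = √(36 + 1899087) = √1899123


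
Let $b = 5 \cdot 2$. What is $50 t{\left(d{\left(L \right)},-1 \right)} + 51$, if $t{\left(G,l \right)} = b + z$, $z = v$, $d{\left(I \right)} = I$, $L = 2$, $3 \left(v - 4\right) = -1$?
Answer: $\frac{2203}{3} \approx 734.33$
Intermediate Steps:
$v = \frac{11}{3}$ ($v = 4 + \frac{1}{3} \left(-1\right) = 4 - \frac{1}{3} = \frac{11}{3} \approx 3.6667$)
$z = \frac{11}{3} \approx 3.6667$
$b = 10$
$t{\left(G,l \right)} = \frac{41}{3}$ ($t{\left(G,l \right)} = 10 + \frac{11}{3} = \frac{41}{3}$)
$50 t{\left(d{\left(L \right)},-1 \right)} + 51 = 50 \cdot \frac{41}{3} + 51 = \frac{2050}{3} + 51 = \frac{2203}{3}$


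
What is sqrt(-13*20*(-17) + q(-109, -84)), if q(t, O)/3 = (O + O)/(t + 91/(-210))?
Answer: 2*sqrt(243310165)/469 ≈ 66.518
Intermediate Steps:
q(t, O) = 6*O/(-13/30 + t) (q(t, O) = 3*((O + O)/(t + 91/(-210))) = 3*((2*O)/(t + 91*(-1/210))) = 3*((2*O)/(t - 13/30)) = 3*((2*O)/(-13/30 + t)) = 3*(2*O/(-13/30 + t)) = 6*O/(-13/30 + t))
sqrt(-13*20*(-17) + q(-109, -84)) = sqrt(-13*20*(-17) + 180*(-84)/(-13 + 30*(-109))) = sqrt(-260*(-17) + 180*(-84)/(-13 - 3270)) = sqrt(4420 + 180*(-84)/(-3283)) = sqrt(4420 + 180*(-84)*(-1/3283)) = sqrt(4420 + 2160/469) = sqrt(2075140/469) = 2*sqrt(243310165)/469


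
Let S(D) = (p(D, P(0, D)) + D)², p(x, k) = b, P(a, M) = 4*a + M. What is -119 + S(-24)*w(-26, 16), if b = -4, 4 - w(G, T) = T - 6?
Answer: -4823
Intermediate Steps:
w(G, T) = 10 - T (w(G, T) = 4 - (T - 6) = 4 - (-6 + T) = 4 + (6 - T) = 10 - T)
P(a, M) = M + 4*a
p(x, k) = -4
S(D) = (-4 + D)²
-119 + S(-24)*w(-26, 16) = -119 + (-4 - 24)²*(10 - 1*16) = -119 + (-28)²*(10 - 16) = -119 + 784*(-6) = -119 - 4704 = -4823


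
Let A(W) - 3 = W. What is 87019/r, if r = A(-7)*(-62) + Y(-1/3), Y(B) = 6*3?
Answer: 87019/266 ≈ 327.14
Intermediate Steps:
A(W) = 3 + W
Y(B) = 18
r = 266 (r = (3 - 7)*(-62) + 18 = -4*(-62) + 18 = 248 + 18 = 266)
87019/r = 87019/266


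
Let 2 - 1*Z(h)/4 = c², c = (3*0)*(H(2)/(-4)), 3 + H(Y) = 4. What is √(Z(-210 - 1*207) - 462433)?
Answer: 5*I*√18497 ≈ 680.02*I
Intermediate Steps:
H(Y) = 1 (H(Y) = -3 + 4 = 1)
c = 0 (c = (3*0)*(1/(-4)) = 0*(1*(-¼)) = 0*(-¼) = 0)
Z(h) = 8 (Z(h) = 8 - 4*0² = 8 - 4*0 = 8 + 0 = 8)
√(Z(-210 - 1*207) - 462433) = √(8 - 462433) = √(-462425) = 5*I*√18497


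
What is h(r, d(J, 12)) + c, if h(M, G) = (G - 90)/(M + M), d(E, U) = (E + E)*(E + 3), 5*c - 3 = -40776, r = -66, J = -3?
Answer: -896931/110 ≈ -8153.9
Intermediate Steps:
c = -40773/5 (c = ⅗ + (⅕)*(-40776) = ⅗ - 40776/5 = -40773/5 ≈ -8154.6)
d(E, U) = 2*E*(3 + E) (d(E, U) = (2*E)*(3 + E) = 2*E*(3 + E))
h(M, G) = (-90 + G)/(2*M) (h(M, G) = (-90 + G)/((2*M)) = (-90 + G)*(1/(2*M)) = (-90 + G)/(2*M))
h(r, d(J, 12)) + c = (½)*(-90 + 2*(-3)*(3 - 3))/(-66) - 40773/5 = (½)*(-1/66)*(-90 + 2*(-3)*0) - 40773/5 = (½)*(-1/66)*(-90 + 0) - 40773/5 = (½)*(-1/66)*(-90) - 40773/5 = 15/22 - 40773/5 = -896931/110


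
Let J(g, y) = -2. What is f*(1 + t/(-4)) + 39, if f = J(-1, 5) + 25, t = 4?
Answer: 39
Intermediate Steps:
f = 23 (f = -2 + 25 = 23)
f*(1 + t/(-4)) + 39 = 23*(1 + 4/(-4)) + 39 = 23*(1 - 1/4*4) + 39 = 23*(1 - 1) + 39 = 23*0 + 39 = 0 + 39 = 39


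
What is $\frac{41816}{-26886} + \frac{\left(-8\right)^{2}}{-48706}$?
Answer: $- \frac{509602700}{327377379} \approx -1.5566$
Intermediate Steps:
$\frac{41816}{-26886} + \frac{\left(-8\right)^{2}}{-48706} = 41816 \left(- \frac{1}{26886}\right) + 64 \left(- \frac{1}{48706}\right) = - \frac{20908}{13443} - \frac{32}{24353} = - \frac{509602700}{327377379}$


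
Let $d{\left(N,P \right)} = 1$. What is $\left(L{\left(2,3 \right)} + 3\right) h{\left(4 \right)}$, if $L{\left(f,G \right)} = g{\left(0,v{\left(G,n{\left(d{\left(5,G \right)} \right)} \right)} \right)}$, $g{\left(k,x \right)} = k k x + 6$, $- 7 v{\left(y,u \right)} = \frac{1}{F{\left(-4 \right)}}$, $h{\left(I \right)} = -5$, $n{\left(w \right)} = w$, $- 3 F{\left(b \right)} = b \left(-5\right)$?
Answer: $-45$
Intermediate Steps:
$F{\left(b \right)} = \frac{5 b}{3}$ ($F{\left(b \right)} = - \frac{b \left(-5\right)}{3} = - \frac{\left(-5\right) b}{3} = \frac{5 b}{3}$)
$v{\left(y,u \right)} = \frac{3}{140}$ ($v{\left(y,u \right)} = - \frac{1}{7 \cdot \frac{5}{3} \left(-4\right)} = - \frac{1}{7 \left(- \frac{20}{3}\right)} = \left(- \frac{1}{7}\right) \left(- \frac{3}{20}\right) = \frac{3}{140}$)
$g{\left(k,x \right)} = 6 + x k^{2}$ ($g{\left(k,x \right)} = k^{2} x + 6 = x k^{2} + 6 = 6 + x k^{2}$)
$L{\left(f,G \right)} = 6$ ($L{\left(f,G \right)} = 6 + \frac{3 \cdot 0^{2}}{140} = 6 + \frac{3}{140} \cdot 0 = 6 + 0 = 6$)
$\left(L{\left(2,3 \right)} + 3\right) h{\left(4 \right)} = \left(6 + 3\right) \left(-5\right) = 9 \left(-5\right) = -45$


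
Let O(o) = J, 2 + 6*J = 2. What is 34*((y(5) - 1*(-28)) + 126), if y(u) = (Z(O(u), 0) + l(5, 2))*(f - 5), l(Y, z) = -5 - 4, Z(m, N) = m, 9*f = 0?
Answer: 6766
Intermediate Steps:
J = 0 (J = -⅓ + (⅙)*2 = -⅓ + ⅓ = 0)
O(o) = 0
f = 0 (f = (⅑)*0 = 0)
l(Y, z) = -9
y(u) = 45 (y(u) = (0 - 9)*(0 - 5) = -9*(-5) = 45)
34*((y(5) - 1*(-28)) + 126) = 34*((45 - 1*(-28)) + 126) = 34*((45 + 28) + 126) = 34*(73 + 126) = 34*199 = 6766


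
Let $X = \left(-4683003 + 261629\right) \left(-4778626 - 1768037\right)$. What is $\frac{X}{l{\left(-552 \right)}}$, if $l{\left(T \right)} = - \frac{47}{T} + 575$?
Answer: $\frac{15977775557379024}{317447} \approx 5.0332 \cdot 10^{10}$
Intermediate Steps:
$X = 28945245574962$ ($X = \left(-4421374\right) \left(-6546663\right) = 28945245574962$)
$l{\left(T \right)} = 575 - \frac{47}{T}$
$\frac{X}{l{\left(-552 \right)}} = \frac{28945245574962}{575 - \frac{47}{-552}} = \frac{28945245574962}{575 - - \frac{47}{552}} = \frac{28945245574962}{575 + \frac{47}{552}} = \frac{28945245574962}{\frac{317447}{552}} = 28945245574962 \cdot \frac{552}{317447} = \frac{15977775557379024}{317447}$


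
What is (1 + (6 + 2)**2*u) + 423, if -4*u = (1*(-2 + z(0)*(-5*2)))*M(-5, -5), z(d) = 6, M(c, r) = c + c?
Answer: -9496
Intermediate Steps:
M(c, r) = 2*c
u = -155 (u = -1*(-2 + 6*(-5*2))*2*(-5)/4 = -1*(-2 + 6*(-10))*(-10)/4 = -1*(-2 - 60)*(-10)/4 = -1*(-62)*(-10)/4 = -(-31)*(-10)/2 = -1/4*620 = -155)
(1 + (6 + 2)**2*u) + 423 = (1 + (6 + 2)**2*(-155)) + 423 = (1 + 8**2*(-155)) + 423 = (1 + 64*(-155)) + 423 = (1 - 9920) + 423 = -9919 + 423 = -9496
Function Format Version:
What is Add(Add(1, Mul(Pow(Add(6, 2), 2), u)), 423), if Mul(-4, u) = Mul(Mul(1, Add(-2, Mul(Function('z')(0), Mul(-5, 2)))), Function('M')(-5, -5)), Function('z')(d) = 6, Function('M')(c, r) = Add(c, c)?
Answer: -9496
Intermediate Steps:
Function('M')(c, r) = Mul(2, c)
u = -155 (u = Mul(Rational(-1, 4), Mul(Mul(1, Add(-2, Mul(6, Mul(-5, 2)))), Mul(2, -5))) = Mul(Rational(-1, 4), Mul(Mul(1, Add(-2, Mul(6, -10))), -10)) = Mul(Rational(-1, 4), Mul(Mul(1, Add(-2, -60)), -10)) = Mul(Rational(-1, 4), Mul(Mul(1, -62), -10)) = Mul(Rational(-1, 4), Mul(-62, -10)) = Mul(Rational(-1, 4), 620) = -155)
Add(Add(1, Mul(Pow(Add(6, 2), 2), u)), 423) = Add(Add(1, Mul(Pow(Add(6, 2), 2), -155)), 423) = Add(Add(1, Mul(Pow(8, 2), -155)), 423) = Add(Add(1, Mul(64, -155)), 423) = Add(Add(1, -9920), 423) = Add(-9919, 423) = -9496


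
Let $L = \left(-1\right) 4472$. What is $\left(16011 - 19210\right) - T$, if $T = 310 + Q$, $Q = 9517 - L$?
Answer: $-17498$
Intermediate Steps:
$L = -4472$
$Q = 13989$ ($Q = 9517 - -4472 = 9517 + 4472 = 13989$)
$T = 14299$ ($T = 310 + 13989 = 14299$)
$\left(16011 - 19210\right) - T = \left(16011 - 19210\right) - 14299 = -3199 - 14299 = -17498$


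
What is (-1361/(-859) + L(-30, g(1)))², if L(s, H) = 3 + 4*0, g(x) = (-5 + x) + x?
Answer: 15507844/737881 ≈ 21.017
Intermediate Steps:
g(x) = -5 + 2*x
L(s, H) = 3 (L(s, H) = 3 + 0 = 3)
(-1361/(-859) + L(-30, g(1)))² = (-1361/(-859) + 3)² = (-1361*(-1/859) + 3)² = (1361/859 + 3)² = (3938/859)² = 15507844/737881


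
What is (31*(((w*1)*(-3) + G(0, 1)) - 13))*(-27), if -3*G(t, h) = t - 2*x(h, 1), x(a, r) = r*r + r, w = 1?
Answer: 12276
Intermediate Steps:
x(a, r) = r + r² (x(a, r) = r² + r = r + r²)
G(t, h) = 4/3 - t/3 (G(t, h) = -(t - 2*(1 + 1))/3 = -(t - 2*2)/3 = -(t - 4)/3 = -(-4 + t)/3 = 4/3 - t/3)
(31*(((w*1)*(-3) + G(0, 1)) - 13))*(-27) = (31*(((1*1)*(-3) + (4/3 - ⅓*0)) - 13))*(-27) = (31*((1*(-3) + (4/3 + 0)) - 13))*(-27) = (31*((-3 + 4/3) - 13))*(-27) = (31*(-5/3 - 13))*(-27) = (31*(-44/3))*(-27) = -1364/3*(-27) = 12276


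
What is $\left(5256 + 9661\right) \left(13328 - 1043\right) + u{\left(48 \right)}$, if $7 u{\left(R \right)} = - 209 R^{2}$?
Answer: $\frac{1282305879}{7} \approx 1.8319 \cdot 10^{8}$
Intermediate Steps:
$u{\left(R \right)} = - \frac{209 R^{2}}{7}$ ($u{\left(R \right)} = \frac{\left(-209\right) R^{2}}{7} = - \frac{209 R^{2}}{7}$)
$\left(5256 + 9661\right) \left(13328 - 1043\right) + u{\left(48 \right)} = \left(5256 + 9661\right) \left(13328 - 1043\right) - \frac{209 \cdot 48^{2}}{7} = 14917 \cdot 12285 - \frac{481536}{7} = 183255345 - \frac{481536}{7} = \frac{1282305879}{7}$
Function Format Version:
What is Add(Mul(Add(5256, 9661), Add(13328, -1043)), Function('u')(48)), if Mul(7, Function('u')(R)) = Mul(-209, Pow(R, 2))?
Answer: Rational(1282305879, 7) ≈ 1.8319e+8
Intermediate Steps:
Function('u')(R) = Mul(Rational(-209, 7), Pow(R, 2)) (Function('u')(R) = Mul(Rational(1, 7), Mul(-209, Pow(R, 2))) = Mul(Rational(-209, 7), Pow(R, 2)))
Add(Mul(Add(5256, 9661), Add(13328, -1043)), Function('u')(48)) = Add(Mul(Add(5256, 9661), Add(13328, -1043)), Mul(Rational(-209, 7), Pow(48, 2))) = Add(Mul(14917, 12285), Mul(Rational(-209, 7), 2304)) = Add(183255345, Rational(-481536, 7)) = Rational(1282305879, 7)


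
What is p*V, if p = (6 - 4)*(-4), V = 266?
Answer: -2128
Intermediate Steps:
p = -8 (p = 2*(-4) = -8)
p*V = -8*266 = -2128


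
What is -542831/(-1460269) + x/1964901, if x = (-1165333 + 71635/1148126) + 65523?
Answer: -619309707696706219/3294299582873926494 ≈ -0.18799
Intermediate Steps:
x = -1262720384425/1148126 (x = (-1165333 + 71635*(1/1148126)) + 65523 = (-1165333 + 71635/1148126) + 65523 = -1337949044323/1148126 + 65523 = -1262720384425/1148126 ≈ -1.0998e+6)
-542831/(-1460269) + x/1964901 = -542831/(-1460269) - 1262720384425/1148126/1964901 = -542831*(-1/1460269) - 1262720384425/1148126*1/1964901 = 542831/1460269 - 1262720384425/2255953925526 = -619309707696706219/3294299582873926494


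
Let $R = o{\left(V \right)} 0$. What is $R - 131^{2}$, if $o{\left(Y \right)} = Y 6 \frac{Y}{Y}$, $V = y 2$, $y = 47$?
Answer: $-17161$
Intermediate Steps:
$V = 94$ ($V = 47 \cdot 2 = 94$)
$o{\left(Y \right)} = 6 Y$ ($o{\left(Y \right)} = 6 Y 1 = 6 Y$)
$R = 0$ ($R = 6 \cdot 94 \cdot 0 = 564 \cdot 0 = 0$)
$R - 131^{2} = 0 - 131^{2} = 0 - 17161 = -17161$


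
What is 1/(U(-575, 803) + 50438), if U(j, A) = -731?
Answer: 1/49707 ≈ 2.0118e-5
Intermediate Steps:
1/(U(-575, 803) + 50438) = 1/(-731 + 50438) = 1/49707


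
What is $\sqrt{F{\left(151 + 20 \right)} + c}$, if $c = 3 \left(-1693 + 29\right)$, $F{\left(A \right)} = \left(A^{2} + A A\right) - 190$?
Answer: $10 \sqrt{533} \approx 230.87$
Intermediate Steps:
$F{\left(A \right)} = -190 + 2 A^{2}$ ($F{\left(A \right)} = \left(A^{2} + A^{2}\right) - 190 = 2 A^{2} - 190 = -190 + 2 A^{2}$)
$c = -4992$ ($c = 3 \left(-1664\right) = -4992$)
$\sqrt{F{\left(151 + 20 \right)} + c} = \sqrt{\left(-190 + 2 \left(151 + 20\right)^{2}\right) - 4992} = \sqrt{\left(-190 + 2 \cdot 171^{2}\right) - 4992} = \sqrt{\left(-190 + 2 \cdot 29241\right) - 4992} = \sqrt{\left(-190 + 58482\right) - 4992} = \sqrt{58292 - 4992} = \sqrt{53300} = 10 \sqrt{533}$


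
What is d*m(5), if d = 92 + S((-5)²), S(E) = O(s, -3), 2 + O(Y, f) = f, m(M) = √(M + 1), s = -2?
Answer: 87*√6 ≈ 213.11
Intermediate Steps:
m(M) = √(1 + M)
O(Y, f) = -2 + f
S(E) = -5 (S(E) = -2 - 3 = -5)
d = 87 (d = 92 - 5 = 87)
d*m(5) = 87*√(1 + 5) = 87*√6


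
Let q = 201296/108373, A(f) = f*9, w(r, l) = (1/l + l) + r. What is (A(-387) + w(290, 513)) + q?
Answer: -148892162099/55595349 ≈ -2678.1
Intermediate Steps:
w(r, l) = l + r + 1/l (w(r, l) = (l + 1/l) + r = l + r + 1/l)
A(f) = 9*f
q = 201296/108373 (q = 201296*(1/108373) = 201296/108373 ≈ 1.8574)
(A(-387) + w(290, 513)) + q = (9*(-387) + (513 + 290 + 1/513)) + 201296/108373 = (-3483 + (513 + 290 + 1/513)) + 201296/108373 = (-3483 + 411940/513) + 201296/108373 = -1374839/513 + 201296/108373 = -148892162099/55595349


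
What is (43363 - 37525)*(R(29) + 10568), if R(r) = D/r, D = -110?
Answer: 1788541356/29 ≈ 6.1674e+7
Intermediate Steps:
R(r) = -110/r
(43363 - 37525)*(R(29) + 10568) = (43363 - 37525)*(-110/29 + 10568) = 5838*(-110*1/29 + 10568) = 5838*(-110/29 + 10568) = 5838*(306362/29) = 1788541356/29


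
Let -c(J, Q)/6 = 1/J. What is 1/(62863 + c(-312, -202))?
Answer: 52/3268877 ≈ 1.5908e-5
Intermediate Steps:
c(J, Q) = -6/J
1/(62863 + c(-312, -202)) = 1/(62863 - 6/(-312)) = 1/(62863 - 6*(-1/312)) = 1/(62863 + 1/52) = 1/(3268877/52) = 52/3268877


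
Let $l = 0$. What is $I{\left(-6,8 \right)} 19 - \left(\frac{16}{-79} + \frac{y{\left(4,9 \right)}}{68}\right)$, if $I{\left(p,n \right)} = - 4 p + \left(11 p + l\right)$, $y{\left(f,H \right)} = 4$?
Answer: $- \frac{1071521}{1343} \approx -797.86$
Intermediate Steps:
$I{\left(p,n \right)} = 7 p$ ($I{\left(p,n \right)} = - 4 p + \left(11 p + 0\right) = - 4 p + 11 p = 7 p$)
$I{\left(-6,8 \right)} 19 - \left(\frac{16}{-79} + \frac{y{\left(4,9 \right)}}{68}\right) = 7 \left(-6\right) 19 - \left(\frac{16}{-79} + \frac{4}{68}\right) = \left(-42\right) 19 - \left(16 \left(- \frac{1}{79}\right) + 4 \cdot \frac{1}{68}\right) = -798 - \left(- \frac{16}{79} + \frac{1}{17}\right) = -798 - - \frac{193}{1343} = -798 + \frac{193}{1343} = - \frac{1071521}{1343}$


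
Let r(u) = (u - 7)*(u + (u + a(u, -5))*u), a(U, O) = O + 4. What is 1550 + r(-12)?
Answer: -1186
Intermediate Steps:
a(U, O) = 4 + O
r(u) = (-7 + u)*(u + u*(-1 + u)) (r(u) = (u - 7)*(u + (u + (4 - 5))*u) = (-7 + u)*(u + (u - 1)*u) = (-7 + u)*(u + (-1 + u)*u) = (-7 + u)*(u + u*(-1 + u)))
1550 + r(-12) = 1550 + (-12)**2*(-7 - 12) = 1550 + 144*(-19) = 1550 - 2736 = -1186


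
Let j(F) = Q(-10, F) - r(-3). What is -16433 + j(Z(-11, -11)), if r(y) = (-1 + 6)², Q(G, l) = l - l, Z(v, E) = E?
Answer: -16458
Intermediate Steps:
Q(G, l) = 0
r(y) = 25 (r(y) = 5² = 25)
j(F) = -25 (j(F) = 0 - 1*25 = 0 - 25 = -25)
-16433 + j(Z(-11, -11)) = -16433 - 25 = -16458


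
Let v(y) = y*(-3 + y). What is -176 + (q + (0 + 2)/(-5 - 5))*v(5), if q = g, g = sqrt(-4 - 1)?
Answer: -178 + 10*I*sqrt(5) ≈ -178.0 + 22.361*I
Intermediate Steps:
g = I*sqrt(5) (g = sqrt(-5) = I*sqrt(5) ≈ 2.2361*I)
q = I*sqrt(5) ≈ 2.2361*I
-176 + (q + (0 + 2)/(-5 - 5))*v(5) = -176 + (I*sqrt(5) + (0 + 2)/(-5 - 5))*(5*(-3 + 5)) = -176 + (I*sqrt(5) + 2/(-10))*(5*2) = -176 + (I*sqrt(5) + 2*(-1/10))*10 = -176 + (I*sqrt(5) - 1/5)*10 = -176 + (-1/5 + I*sqrt(5))*10 = -176 + (-2 + 10*I*sqrt(5)) = -178 + 10*I*sqrt(5)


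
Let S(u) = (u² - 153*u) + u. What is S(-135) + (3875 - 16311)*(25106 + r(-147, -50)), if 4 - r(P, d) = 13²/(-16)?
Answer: -1249442281/4 ≈ -3.1236e+8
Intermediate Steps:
r(P, d) = 233/16 (r(P, d) = 4 - 13²/(-16) = 4 - 169*(-1)/16 = 4 - 1*(-169/16) = 4 + 169/16 = 233/16)
S(u) = u² - 152*u
S(-135) + (3875 - 16311)*(25106 + r(-147, -50)) = -135*(-152 - 135) + (3875 - 16311)*(25106 + 233/16) = -135*(-287) - 12436*401929/16 = 38745 - 1249597261/4 = -1249442281/4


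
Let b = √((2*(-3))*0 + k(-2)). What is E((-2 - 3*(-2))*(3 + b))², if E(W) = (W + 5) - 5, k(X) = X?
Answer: 112 + 96*I*√2 ≈ 112.0 + 135.76*I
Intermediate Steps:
b = I*√2 (b = √((2*(-3))*0 - 2) = √(-6*0 - 2) = √(0 - 2) = √(-2) = I*√2 ≈ 1.4142*I)
E(W) = W (E(W) = (5 + W) - 5 = W)
E((-2 - 3*(-2))*(3 + b))² = ((-2 - 3*(-2))*(3 + I*√2))² = ((-2 + 6)*(3 + I*√2))² = (4*(3 + I*√2))² = (12 + 4*I*√2)²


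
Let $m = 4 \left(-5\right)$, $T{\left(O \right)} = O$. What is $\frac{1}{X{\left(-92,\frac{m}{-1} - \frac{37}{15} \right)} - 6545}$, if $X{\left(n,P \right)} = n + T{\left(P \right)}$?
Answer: $- \frac{15}{99292} \approx -0.00015107$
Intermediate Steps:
$m = -20$
$X{\left(n,P \right)} = P + n$ ($X{\left(n,P \right)} = n + P = P + n$)
$\frac{1}{X{\left(-92,\frac{m}{-1} - \frac{37}{15} \right)} - 6545} = \frac{1}{\left(\left(- \frac{20}{-1} - \frac{37}{15}\right) - 92\right) - 6545} = \frac{1}{\left(\left(\left(-20\right) \left(-1\right) - \frac{37}{15}\right) - 92\right) - 6545} = \frac{1}{\left(\left(20 - \frac{37}{15}\right) - 92\right) - 6545} = \frac{1}{\left(\frac{263}{15} - 92\right) - 6545} = \frac{1}{- \frac{1117}{15} - 6545} = \frac{1}{- \frac{99292}{15}} = - \frac{15}{99292}$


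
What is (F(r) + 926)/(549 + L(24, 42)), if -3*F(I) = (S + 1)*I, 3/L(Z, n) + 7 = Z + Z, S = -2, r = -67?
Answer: 111151/67536 ≈ 1.6458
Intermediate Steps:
L(Z, n) = 3/(-7 + 2*Z) (L(Z, n) = 3/(-7 + (Z + Z)) = 3/(-7 + 2*Z))
F(I) = I/3 (F(I) = -(-2 + 1)*I/3 = -(-1)*I/3 = I/3)
(F(r) + 926)/(549 + L(24, 42)) = ((⅓)*(-67) + 926)/(549 + 3/(-7 + 2*24)) = (-67/3 + 926)/(549 + 3/(-7 + 48)) = 2711/(3*(549 + 3/41)) = 2711/(3*(22512/41)) = (2711/3)*(41/22512) = 111151/67536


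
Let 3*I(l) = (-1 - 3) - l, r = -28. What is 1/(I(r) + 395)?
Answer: 1/403 ≈ 0.0024814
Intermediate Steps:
I(l) = -4/3 - l/3 (I(l) = ((-1 - 3) - l)/3 = (-4 - l)/3 = -4/3 - l/3)
1/(I(r) + 395) = 1/((-4/3 - ⅓*(-28)) + 395) = 1/((-4/3 + 28/3) + 395) = 1/(8 + 395) = 1/403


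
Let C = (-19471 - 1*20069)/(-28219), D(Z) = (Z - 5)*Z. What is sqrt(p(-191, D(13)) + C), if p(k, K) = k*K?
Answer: 2*I*sqrt(3954206253511)/28219 ≈ 140.93*I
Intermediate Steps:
D(Z) = Z*(-5 + Z) (D(Z) = (-5 + Z)*Z = Z*(-5 + Z))
C = 39540/28219 (C = (-19471 - 20069)*(-1/28219) = -39540*(-1/28219) = 39540/28219 ≈ 1.4012)
p(k, K) = K*k
sqrt(p(-191, D(13)) + C) = sqrt((13*(-5 + 13))*(-191) + 39540/28219) = sqrt((13*8)*(-191) + 39540/28219) = sqrt(104*(-191) + 39540/28219) = sqrt(-19864 + 39540/28219) = sqrt(-560502676/28219) = 2*I*sqrt(3954206253511)/28219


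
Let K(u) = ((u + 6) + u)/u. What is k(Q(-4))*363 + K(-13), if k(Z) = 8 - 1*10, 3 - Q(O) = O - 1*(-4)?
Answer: -9418/13 ≈ -724.46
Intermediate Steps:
Q(O) = -1 - O (Q(O) = 3 - (O - 1*(-4)) = 3 - (O + 4) = 3 - (4 + O) = 3 + (-4 - O) = -1 - O)
K(u) = (6 + 2*u)/u (K(u) = ((6 + u) + u)/u = (6 + 2*u)/u)
k(Z) = -2 (k(Z) = 8 - 10 = -2)
k(Q(-4))*363 + K(-13) = -2*363 + (2 + 6/(-13)) = -726 + (2 + 6*(-1/13)) = -726 + (2 - 6/13) = -726 + 20/13 = -9418/13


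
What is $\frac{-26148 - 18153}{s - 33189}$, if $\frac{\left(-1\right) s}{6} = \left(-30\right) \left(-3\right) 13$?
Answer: $\frac{14767}{13403} \approx 1.1018$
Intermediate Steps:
$s = -7020$ ($s = - 6 \left(-30\right) \left(-3\right) 13 = - 6 \cdot 90 \cdot 13 = \left(-6\right) 1170 = -7020$)
$\frac{-26148 - 18153}{s - 33189} = \frac{-26148 - 18153}{-7020 - 33189} = - \frac{44301}{-40209} = \left(-44301\right) \left(- \frac{1}{40209}\right) = \frac{14767}{13403}$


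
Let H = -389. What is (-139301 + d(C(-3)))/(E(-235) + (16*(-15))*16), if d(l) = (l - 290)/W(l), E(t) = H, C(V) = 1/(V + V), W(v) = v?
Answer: 137560/4229 ≈ 32.528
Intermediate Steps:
C(V) = 1/(2*V)
E(t) = -389
d(l) = (-290 + l)/l (d(l) = (l - 290)/l = (-290 + l)/l)
(-139301 + d(C(-3)))/(E(-235) + (16*(-15))*16) = (-139301 + (-290 + (1/2)/(-3))/(((1/2)/(-3))))/(-389 + (16*(-15))*16) = (-139301 + (-290 + (1/2)*(-1/3))/(((1/2)*(-1/3))))/(-389 - 240*16) = (-139301 + (-290 - 1/6)/(-1/6))/(-389 - 3840) = (-139301 - 6*(-1741/6))/(-4229) = (-139301 + 1741)*(-1/4229) = -137560*(-1/4229) = 137560/4229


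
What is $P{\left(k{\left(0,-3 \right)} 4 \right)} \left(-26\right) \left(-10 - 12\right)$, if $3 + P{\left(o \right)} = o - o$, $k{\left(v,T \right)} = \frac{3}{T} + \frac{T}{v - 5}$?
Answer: $-1716$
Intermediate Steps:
$k{\left(v,T \right)} = \frac{3}{T} + \frac{T}{-5 + v}$ ($k{\left(v,T \right)} = \frac{3}{T} + \frac{T}{v - 5} = \frac{3}{T} + \frac{T}{-5 + v}$)
$P{\left(o \right)} = -3$ ($P{\left(o \right)} = -3 + \left(o - o\right) = -3 + 0 = -3$)
$P{\left(k{\left(0,-3 \right)} 4 \right)} \left(-26\right) \left(-10 - 12\right) = \left(-3\right) \left(-26\right) \left(-10 - 12\right) = 78 \left(-22\right) = -1716$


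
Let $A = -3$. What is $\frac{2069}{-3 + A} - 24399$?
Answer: $- \frac{148463}{6} \approx -24744.0$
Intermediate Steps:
$\frac{2069}{-3 + A} - 24399 = \frac{2069}{-3 - 3} - 24399 = \frac{2069}{-6} - 24399 = 2069 \left(- \frac{1}{6}\right) - 24399 = - \frac{2069}{6} - 24399 = - \frac{148463}{6}$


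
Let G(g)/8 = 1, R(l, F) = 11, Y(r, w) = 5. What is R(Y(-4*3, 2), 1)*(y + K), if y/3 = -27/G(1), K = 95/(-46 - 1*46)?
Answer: -22583/184 ≈ -122.73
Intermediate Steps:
K = -95/92 (K = 95/(-46 - 46) = 95/(-92) = 95*(-1/92) = -95/92 ≈ -1.0326)
G(g) = 8 (G(g) = 8*1 = 8)
y = -81/8 (y = 3*(-27/8) = -81/8 ≈ -10.125)
R(Y(-4*3, 2), 1)*(y + K) = 11*(-81/8 - 95/92) = 11*(-2053/184) = -22583/184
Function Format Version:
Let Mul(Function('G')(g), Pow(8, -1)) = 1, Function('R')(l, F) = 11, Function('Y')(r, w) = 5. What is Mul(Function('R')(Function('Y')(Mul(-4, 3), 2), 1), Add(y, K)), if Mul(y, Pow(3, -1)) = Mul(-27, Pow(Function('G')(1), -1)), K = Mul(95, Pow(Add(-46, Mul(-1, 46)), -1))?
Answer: Rational(-22583, 184) ≈ -122.73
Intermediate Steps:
K = Rational(-95, 92) (K = Mul(95, Pow(Add(-46, -46), -1)) = Mul(95, Pow(-92, -1)) = Mul(95, Rational(-1, 92)) = Rational(-95, 92) ≈ -1.0326)
Function('G')(g) = 8 (Function('G')(g) = Mul(8, 1) = 8)
y = Rational(-81, 8) (y = Mul(3, Mul(-27, Pow(8, -1))) = Mul(3, Mul(-27, Rational(1, 8))) = Mul(3, Rational(-27, 8)) = Rational(-81, 8) ≈ -10.125)
Mul(Function('R')(Function('Y')(Mul(-4, 3), 2), 1), Add(y, K)) = Mul(11, Add(Rational(-81, 8), Rational(-95, 92))) = Mul(11, Rational(-2053, 184)) = Rational(-22583, 184)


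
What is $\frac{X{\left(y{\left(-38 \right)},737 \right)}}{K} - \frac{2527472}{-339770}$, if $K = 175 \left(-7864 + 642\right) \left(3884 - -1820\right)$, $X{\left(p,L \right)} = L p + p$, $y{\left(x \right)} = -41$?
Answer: $\frac{911027846987473}{122470103295400} \approx 7.4388$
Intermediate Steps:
$X{\left(p,L \right)} = p + L p$
$K = -7209000400$ ($K = 175 \left(- 7222 \left(3884 + 1820\right)\right) = 175 \left(\left(-7222\right) 5704\right) = 175 \left(-41194288\right) = -7209000400$)
$\frac{X{\left(y{\left(-38 \right)},737 \right)}}{K} - \frac{2527472}{-339770} = \frac{\left(-41\right) \left(1 + 737\right)}{-7209000400} - \frac{2527472}{-339770} = \left(-41\right) 738 \left(- \frac{1}{7209000400}\right) - - \frac{1263736}{169885} = \left(-30258\right) \left(- \frac{1}{7209000400}\right) + \frac{1263736}{169885} = \frac{15129}{3604500200} + \frac{1263736}{169885} = \frac{911027846987473}{122470103295400}$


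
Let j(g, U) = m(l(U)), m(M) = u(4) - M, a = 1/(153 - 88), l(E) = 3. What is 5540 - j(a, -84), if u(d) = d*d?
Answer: 5527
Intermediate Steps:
u(d) = d²
a = 1/65 ≈ 0.015385
m(M) = 16 - M (m(M) = 4² - M = 16 - M)
j(g, U) = 13 (j(g, U) = 16 - 1*3 = 16 - 3 = 13)
5540 - j(a, -84) = 5540 - 1*13 = 5540 - 13 = 5527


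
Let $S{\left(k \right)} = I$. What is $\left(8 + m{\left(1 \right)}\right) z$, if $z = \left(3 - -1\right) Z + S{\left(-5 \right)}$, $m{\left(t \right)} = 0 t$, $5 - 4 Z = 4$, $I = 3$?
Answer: $32$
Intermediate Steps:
$S{\left(k \right)} = 3$
$Z = \frac{1}{4}$ ($Z = \frac{5}{4} - 1 = \frac{1}{4} \approx 0.25$)
$m{\left(t \right)} = 0$
$z = 4$ ($z = \left(3 - -1\right) \frac{1}{4} + 3 = \left(3 + 1\right) \frac{1}{4} + 3 = 4 \cdot \frac{1}{4} + 3 = 1 + 3 = 4$)
$\left(8 + m{\left(1 \right)}\right) z = \left(8 + 0\right) 4 = 8 \cdot 4 = 32$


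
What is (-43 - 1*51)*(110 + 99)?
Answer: -19646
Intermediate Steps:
(-43 - 1*51)*(110 + 99) = (-43 - 51)*209 = -94*209 = -19646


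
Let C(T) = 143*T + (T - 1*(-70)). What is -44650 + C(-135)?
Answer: -64020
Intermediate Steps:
C(T) = 70 + 144*T (C(T) = 143*T + (T + 70) = 143*T + (70 + T) = 70 + 144*T)
-44650 + C(-135) = -44650 + (70 + 144*(-135)) = -44650 + (70 - 19440) = -44650 - 19370 = -64020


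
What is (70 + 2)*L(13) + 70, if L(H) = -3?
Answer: -146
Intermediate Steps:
(70 + 2)*L(13) + 70 = (70 + 2)*(-3) + 70 = 72*(-3) + 70 = -216 + 70 = -146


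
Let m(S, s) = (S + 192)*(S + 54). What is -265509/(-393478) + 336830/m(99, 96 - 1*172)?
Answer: 144356451947/17518820994 ≈ 8.2401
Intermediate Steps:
m(S, s) = (54 + S)*(192 + S) (m(S, s) = (192 + S)*(54 + S) = (54 + S)*(192 + S))
-265509/(-393478) + 336830/m(99, 96 - 1*172) = -265509/(-393478) + 336830/(10368 + 99² + 246*99) = -265509*(-1/393478) + 336830/(10368 + 9801 + 24354) = 265509/393478 + 336830/44523 = 144356451947/17518820994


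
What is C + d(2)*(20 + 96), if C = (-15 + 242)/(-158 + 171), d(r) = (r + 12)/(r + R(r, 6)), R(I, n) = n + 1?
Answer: 23155/117 ≈ 197.91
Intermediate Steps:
R(I, n) = 1 + n
d(r) = (12 + r)/(7 + r) (d(r) = (r + 12)/(r + (1 + 6)) = (12 + r)/(r + 7) = (12 + r)/(7 + r))
C = 227/13 ≈ 17.462
C + d(2)*(20 + 96) = 227/13 + ((12 + 2)/(7 + 2))*(20 + 96) = 227/13 + (14/9)*116 = 227/13 + 1624/9 = 23155/117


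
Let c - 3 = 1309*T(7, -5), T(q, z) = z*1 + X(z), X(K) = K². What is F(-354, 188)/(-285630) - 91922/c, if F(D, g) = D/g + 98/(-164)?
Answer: -5059457186248/1441135910883 ≈ -3.5107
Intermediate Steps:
T(q, z) = z + z² (T(q, z) = z*1 + z² = z + z²)
c = 26183 (c = 3 + 1309*(-5*(1 - 5)) = 3 + 1309*(-5*(-4)) = 3 + 1309*20 = 3 + 26180 = 26183)
F(D, g) = -49/82 + D/g (F(D, g) = D/g + 98*(-1/164) = D/g - 49/82 = -49/82 + D/g)
F(-354, 188)/(-285630) - 91922/c = (-49/82 - 354/188)/(-285630) - 91922/26183 = (-49/82 - 354*1/188)*(-1/285630) - 91922*1/26183 = (-49/82 - 177/94)*(-1/285630) - 91922/26183 = -4780/1927*(-1/285630) - 91922/26183 = 478/55040901 - 91922/26183 = -5059457186248/1441135910883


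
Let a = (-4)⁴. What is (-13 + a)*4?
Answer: 972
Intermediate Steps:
a = 256
(-13 + a)*4 = (-13 + 256)*4 = 243*4 = 972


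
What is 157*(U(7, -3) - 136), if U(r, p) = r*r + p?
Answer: -14130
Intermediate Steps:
U(r, p) = p + r**2 (U(r, p) = r**2 + p = p + r**2)
157*(U(7, -3) - 136) = 157*((-3 + 7**2) - 136) = 157*((-3 + 49) - 136) = 157*(46 - 136) = 157*(-90) = -14130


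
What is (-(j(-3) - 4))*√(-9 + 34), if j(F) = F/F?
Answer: 15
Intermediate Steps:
j(F) = 1
(-(j(-3) - 4))*√(-9 + 34) = (-(1 - 4))*√(-9 + 34) = (-1*(-3))*√25 = 3*5 = 15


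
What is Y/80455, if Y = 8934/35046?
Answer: 1489/469937655 ≈ 3.1685e-6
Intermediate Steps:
Y = 1489/5841 (Y = 8934*(1/35046) = 1489/5841 ≈ 0.25492)
Y/80455 = (1489/5841)/80455 = (1489/5841)*(1/80455) = 1489/469937655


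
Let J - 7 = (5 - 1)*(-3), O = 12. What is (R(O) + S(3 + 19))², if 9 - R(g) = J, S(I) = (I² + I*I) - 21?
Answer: 923521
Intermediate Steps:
S(I) = -21 + 2*I² (S(I) = (I² + I²) - 21 = 2*I² - 21 = -21 + 2*I²)
J = -5 (J = 7 + (5 - 1)*(-3) = 7 + 4*(-3) = 7 - 12 = -5)
R(g) = 14 (R(g) = 9 - 1*(-5) = 9 + 5 = 14)
(R(O) + S(3 + 19))² = (14 + (-21 + 2*(3 + 19)²))² = (14 + (-21 + 2*22²))² = (14 + (-21 + 2*484))² = (14 + (-21 + 968))² = (14 + 947)² = 961² = 923521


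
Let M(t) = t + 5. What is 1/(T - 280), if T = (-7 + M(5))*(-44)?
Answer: -1/412 ≈ -0.0024272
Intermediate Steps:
M(t) = 5 + t
T = -132 (T = (-7 + (5 + 5))*(-44) = (-7 + 10)*(-44) = 3*(-44) = -132)
1/(T - 280) = 1/(-132 - 280) = 1/(-412) = -1/412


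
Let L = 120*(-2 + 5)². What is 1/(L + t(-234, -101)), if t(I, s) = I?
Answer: 1/846 ≈ 0.0011820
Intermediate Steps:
L = 1080 (L = 120*3² = 120*9 = 1080)
1/(L + t(-234, -101)) = 1/(1080 - 234) = 1/846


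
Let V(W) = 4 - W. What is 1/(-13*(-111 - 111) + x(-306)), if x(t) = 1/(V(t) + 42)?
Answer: 352/1015873 ≈ 0.00034650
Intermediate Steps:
x(t) = 1/(46 - t) (x(t) = 1/((4 - t) + 42) = 1/(46 - t))
1/(-13*(-111 - 111) + x(-306)) = 1/(-13*(-111 - 111) - 1/(-46 - 306)) = 1/(-13*(-222) - 1/(-352)) = 1/(2886 - 1*(-1/352)) = 1/(2886 + 1/352) = 1/(1015873/352) = 352/1015873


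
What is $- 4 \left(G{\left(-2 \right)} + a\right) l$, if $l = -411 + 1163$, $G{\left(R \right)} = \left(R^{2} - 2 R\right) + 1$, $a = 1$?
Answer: $-30080$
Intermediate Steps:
$G{\left(R \right)} = 1 + R^{2} - 2 R$
$l = 752$
$- 4 \left(G{\left(-2 \right)} + a\right) l = - 4 \left(\left(1 + \left(-2\right)^{2} - -4\right) + 1\right) 752 = - 4 \left(\left(1 + 4 + 4\right) + 1\right) 752 = - 4 \left(9 + 1\right) 752 = \left(-4\right) 10 \cdot 752 = \left(-40\right) 752 = -30080$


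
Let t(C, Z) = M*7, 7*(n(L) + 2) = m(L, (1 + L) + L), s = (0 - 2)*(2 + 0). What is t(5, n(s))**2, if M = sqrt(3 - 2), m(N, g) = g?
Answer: 49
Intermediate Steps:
s = -4 (s = -2*2 = -4)
M = 1 (M = sqrt(1) = 1)
n(L) = -13/7 + 2*L/7 (n(L) = -2 + ((1 + L) + L)/7 = -2 + (1 + 2*L)/7 = -2 + (1/7 + 2*L/7) = -13/7 + 2*L/7)
t(C, Z) = 7 (t(C, Z) = 1*7 = 7)
t(5, n(s))**2 = 7**2 = 49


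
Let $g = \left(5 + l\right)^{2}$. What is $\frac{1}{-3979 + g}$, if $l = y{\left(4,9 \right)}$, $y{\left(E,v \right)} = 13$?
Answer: $- \frac{1}{3655} \approx -0.0002736$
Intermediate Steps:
$l = 13$
$g = 324$ ($g = \left(5 + 13\right)^{2} = 18^{2} = 324$)
$\frac{1}{-3979 + g} = \frac{1}{-3979 + 324} = \frac{1}{-3655} = - \frac{1}{3655}$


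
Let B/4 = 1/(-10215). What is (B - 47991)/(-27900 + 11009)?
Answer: 490228069/172541565 ≈ 2.8412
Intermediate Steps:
B = -4/10215 (B = 4/(-10215) = 4*(-1/10215) = -4/10215 ≈ -0.00039158)
(B - 47991)/(-27900 + 11009) = (-4/10215 - 47991)/(-27900 + 11009) = -490228069/10215/(-16891) = -490228069/10215*(-1/16891) = 490228069/172541565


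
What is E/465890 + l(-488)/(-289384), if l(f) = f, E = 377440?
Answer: 22428781/27627277 ≈ 0.81183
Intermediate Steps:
E/465890 + l(-488)/(-289384) = 377440/465890 - 488/(-289384) = 377440*(1/465890) - 488*(-1/289384) = 37744/46589 + 1/593 = 22428781/27627277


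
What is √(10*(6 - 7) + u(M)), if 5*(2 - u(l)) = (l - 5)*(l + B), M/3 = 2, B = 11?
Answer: I*√285/5 ≈ 3.3764*I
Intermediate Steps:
M = 6 (M = 3*2 = 6)
u(l) = 2 - (-5 + l)*(11 + l)/5 (u(l) = 2 - (l - 5)*(l + 11)/5 = 2 - (-5 + l)*(11 + l)/5)
√(10*(6 - 7) + u(M)) = √(10*(6 - 7) + (13 - 6/5*6 - ⅕*6²)) = √(10*(-1) + (13 - 36/5 - ⅕*36)) = √(-10 + (13 - 36/5 - 36/5)) = √(-10 - 7/5) = √(-57/5) = I*√285/5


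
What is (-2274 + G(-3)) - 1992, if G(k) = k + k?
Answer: -4272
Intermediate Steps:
G(k) = 2*k
(-2274 + G(-3)) - 1992 = (-2274 + 2*(-3)) - 1992 = (-2274 - 6) - 1992 = -2280 - 1992 = -4272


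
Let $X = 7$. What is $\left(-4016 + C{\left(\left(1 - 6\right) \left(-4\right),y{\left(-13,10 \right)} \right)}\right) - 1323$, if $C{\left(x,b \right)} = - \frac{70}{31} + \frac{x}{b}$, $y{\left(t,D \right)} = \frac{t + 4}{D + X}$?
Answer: $- \frac{1500751}{279} \approx -5379.0$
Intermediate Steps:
$y{\left(t,D \right)} = \frac{4 + t}{7 + D}$ ($y{\left(t,D \right)} = \frac{t + 4}{D + 7} = \frac{4 + t}{7 + D}$)
$C{\left(x,b \right)} = - \frac{70}{31} + \frac{x}{b}$ ($C{\left(x,b \right)} = \left(-70\right) \frac{1}{31} + \frac{x}{b} = - \frac{70}{31} + \frac{x}{b}$)
$\left(-4016 + C{\left(\left(1 - 6\right) \left(-4\right),y{\left(-13,10 \right)} \right)}\right) - 1323 = \left(-4016 + \left(- \frac{70}{31} + \frac{\left(1 - 6\right) \left(-4\right)}{\frac{1}{7 + 10} \left(4 - 13\right)}\right)\right) - 1323 = \left(-4016 + \left(- \frac{70}{31} + \frac{\left(-5\right) \left(-4\right)}{\frac{1}{17} \left(-9\right)}\right)\right) - 1323 = \left(-4016 + \left(- \frac{70}{31} + \frac{20}{\frac{1}{17} \left(-9\right)}\right)\right) - 1323 = \left(-4016 + \left(- \frac{70}{31} + \frac{20}{- \frac{9}{17}}\right)\right) - 1323 = \left(-4016 + \left(- \frac{70}{31} + 20 \left(- \frac{17}{9}\right)\right)\right) - 1323 = \left(-4016 - \frac{11170}{279}\right) - 1323 = - \frac{1131634}{279} - 1323 = - \frac{1500751}{279}$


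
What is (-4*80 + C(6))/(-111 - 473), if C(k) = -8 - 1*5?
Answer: 333/584 ≈ 0.57021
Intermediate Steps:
C(k) = -13 (C(k) = -8 - 5 = -13)
(-4*80 + C(6))/(-111 - 473) = (-4*80 - 13)/(-111 - 473) = (-320 - 13)/(-584) = -333*(-1/584) = 333/584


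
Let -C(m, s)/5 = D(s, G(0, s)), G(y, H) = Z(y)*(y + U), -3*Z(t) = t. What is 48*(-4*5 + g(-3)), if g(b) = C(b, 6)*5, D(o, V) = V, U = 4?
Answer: -960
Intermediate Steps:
Z(t) = -t/3
G(y, H) = -y*(4 + y)/3 (G(y, H) = (-y/3)*(y + 4) = (-y/3)*(4 + y) = -y*(4 + y)/3)
C(m, s) = 0 (C(m, s) = -(-5)*0*(4 + 0)/3 = -(-5)*0*4/3 = -5*0 = 0)
g(b) = 0 (g(b) = 0*5 = 0)
48*(-4*5 + g(-3)) = 48*(-4*5 + 0) = 48*(-20 + 0) = 48*(-20) = -960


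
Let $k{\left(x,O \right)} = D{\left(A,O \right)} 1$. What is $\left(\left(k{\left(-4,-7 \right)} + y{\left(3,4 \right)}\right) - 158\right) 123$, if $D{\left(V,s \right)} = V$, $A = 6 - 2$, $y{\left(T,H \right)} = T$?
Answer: $-18573$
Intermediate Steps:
$A = 4$
$k{\left(x,O \right)} = 4$ ($k{\left(x,O \right)} = 4 \cdot 1 = 4$)
$\left(\left(k{\left(-4,-7 \right)} + y{\left(3,4 \right)}\right) - 158\right) 123 = \left(\left(4 + 3\right) - 158\right) 123 = \left(7 - 158\right) 123 = \left(-151\right) 123 = -18573$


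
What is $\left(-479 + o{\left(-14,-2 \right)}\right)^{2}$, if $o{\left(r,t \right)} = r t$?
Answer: $203401$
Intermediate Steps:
$\left(-479 + o{\left(-14,-2 \right)}\right)^{2} = \left(-479 - -28\right)^{2} = \left(-479 + 28\right)^{2} = \left(-451\right)^{2} = 203401$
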